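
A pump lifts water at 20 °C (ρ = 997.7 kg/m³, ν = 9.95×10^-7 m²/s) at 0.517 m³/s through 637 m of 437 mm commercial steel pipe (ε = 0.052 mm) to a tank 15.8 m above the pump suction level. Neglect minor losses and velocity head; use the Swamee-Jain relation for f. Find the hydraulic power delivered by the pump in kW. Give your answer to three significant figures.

V = 4Q/(πD²) = 3.447 m/s; Re = 1.51×10^6; ε/D = 1.19×10^-4; f = 0.01340
h_f = f(L/D)V²/2g = 11.83 m
Total head H = z + h_f = 15.8 + 11.83 = 27.63 m
P_hyd = ρgQH = 997.7·9.81·0.517·27.63 = 139.8 kW

P_hyd ≈ 140 kW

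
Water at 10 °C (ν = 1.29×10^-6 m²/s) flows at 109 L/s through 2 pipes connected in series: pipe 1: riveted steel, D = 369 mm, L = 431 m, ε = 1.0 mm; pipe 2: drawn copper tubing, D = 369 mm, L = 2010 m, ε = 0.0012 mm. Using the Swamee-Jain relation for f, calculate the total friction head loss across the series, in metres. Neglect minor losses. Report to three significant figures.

Pipe 1: V = 1.019 m/s, Re = 2.92×10^5, ε/D = 0.00271, f = 0.02608, h_1 = f(L/D)V²/2g = 1.613 m
Pipe 2: V = 1.019 m/s, Re = 2.92×10^5, ε/D = 3.25×10^-6, f = 0.01449, h_2 = f(L/D)V²/2g = 4.179 m
Series → Q common, losses add: H = Σh = 5.792 m

H ≈ 5.79 m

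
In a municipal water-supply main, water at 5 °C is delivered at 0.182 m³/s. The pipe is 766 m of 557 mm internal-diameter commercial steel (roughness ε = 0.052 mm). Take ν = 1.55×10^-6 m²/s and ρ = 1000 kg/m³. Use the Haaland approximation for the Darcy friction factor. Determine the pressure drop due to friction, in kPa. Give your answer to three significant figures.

Δp ≈ 5.92 kPa

V = 4Q/(πD²) = 4·0.182/(π·0.557²) = 0.7469 m/s
Re = VD/ν = 0.7469·0.557/1.55×10^-6 = 2.68×10^5 → turbulent
ε/D = 0.052/557 = 9.34×10^-5
Haaland: f = 0.01542
h_f = f(L/D)V²/(2g) = 0.01542·(766/0.557)·0.7469²/(2·9.81) = 0.6030 m
Δp = ρg·h_f = 1000·9.81·0.6030 = 5.915 kPa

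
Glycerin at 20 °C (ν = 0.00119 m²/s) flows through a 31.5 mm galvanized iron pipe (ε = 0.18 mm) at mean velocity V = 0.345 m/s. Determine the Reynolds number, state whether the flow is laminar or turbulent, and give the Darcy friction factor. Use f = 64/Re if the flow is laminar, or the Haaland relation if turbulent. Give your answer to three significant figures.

Re ≈ 9.13; laminar; f = 64/Re ≈ 7.01

Re = VD/ν = 0.3450·0.0315/0.00119 = 9.13
Re < 2300 → laminar → f = 64/Re = 7.008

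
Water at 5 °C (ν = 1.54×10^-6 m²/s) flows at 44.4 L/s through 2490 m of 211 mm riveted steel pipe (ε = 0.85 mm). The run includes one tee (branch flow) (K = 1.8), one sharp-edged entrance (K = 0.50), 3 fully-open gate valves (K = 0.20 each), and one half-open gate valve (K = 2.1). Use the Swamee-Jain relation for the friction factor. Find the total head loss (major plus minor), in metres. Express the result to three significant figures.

V = 4Q/(πD²) = 1.270 m/s; V²/2g = 0.08218 m
Re = 1.74×10^5, ε/D = 0.00403 → f = 0.02930 (Swamee-Jain)
Major: h_f = f(L/D)·V²/2g = 0.02930·11801·0.08218 = 28.41 m
Minor: ΣK = 5.00; h_m = ΣK·V²/2g = 0.4109 m
Total H_L = 28.41 + 0.4109 = 28.82 m

H_L ≈ 28.8 m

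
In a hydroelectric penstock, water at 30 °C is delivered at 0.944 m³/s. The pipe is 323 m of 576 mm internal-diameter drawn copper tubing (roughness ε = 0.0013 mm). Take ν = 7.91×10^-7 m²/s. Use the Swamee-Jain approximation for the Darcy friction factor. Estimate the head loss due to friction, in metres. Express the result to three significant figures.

h_f ≈ 3.76 m

V = 4Q/(πD²) = 4·0.944/(π·0.576²) = 3.623 m/s
Re = VD/ν = 3.623·0.576/7.91×10^-7 = 2.64×10^6 → turbulent
ε/D = 0.0013/576 = 2.26×10^-6
Swamee-Jain: f = 0.01003
h_f = f(L/D)V²/(2g) = 0.01003·(323/0.576)·3.623²/(2·9.81) = 3.761 m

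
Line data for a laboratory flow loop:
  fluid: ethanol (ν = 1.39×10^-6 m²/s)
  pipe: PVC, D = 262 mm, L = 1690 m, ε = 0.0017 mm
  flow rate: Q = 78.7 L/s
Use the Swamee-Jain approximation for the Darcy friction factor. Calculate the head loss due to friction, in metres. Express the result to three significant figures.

h_f ≈ 10.3 m

V = 4Q/(πD²) = 4·0.0787/(π·0.262²) = 1.460 m/s
Re = VD/ν = 1.460·0.262/1.39×10^-6 = 2.75×10^5 → turbulent
ε/D = 0.0017/262 = 6.49×10^-6
Swamee-Jain: f = 0.01468
h_f = f(L/D)V²/(2g) = 0.01468·(1690/0.262)·1.460²/(2·9.81) = 10.29 m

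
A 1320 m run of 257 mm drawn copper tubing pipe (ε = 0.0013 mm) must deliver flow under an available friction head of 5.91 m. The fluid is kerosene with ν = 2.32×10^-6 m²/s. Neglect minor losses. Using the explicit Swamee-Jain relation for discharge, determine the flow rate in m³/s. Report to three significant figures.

Swamee-Jain (Type II): Q = -0.965·√(gD⁵h_f/L)·ln[ε/(3.7D) + √(3.17ν²L/(gD³h_f))]
√(gD⁵h_f/L) = √(9.81·0.257⁵·5.91/1320) = 0.007017
ε/(3.7D) = 1.37×10^-6; √(3.17ν²L/(gD³h_f)) = 1.51×10^-4
Q = -0.965·0.007017·ln(1.526×10^-4) = 0.05951 m³/s
Check: V = 1.15 m/s, Re = 1.27×10^5, f = 0.01704, h_f = 5.87 m ≈ 5.91 m ✓

Q ≈ 0.0595 m³/s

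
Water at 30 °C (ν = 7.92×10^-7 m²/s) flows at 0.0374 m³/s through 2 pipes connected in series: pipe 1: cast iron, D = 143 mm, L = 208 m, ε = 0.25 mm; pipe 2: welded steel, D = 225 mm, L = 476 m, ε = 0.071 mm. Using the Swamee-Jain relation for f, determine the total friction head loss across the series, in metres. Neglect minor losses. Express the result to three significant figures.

Pipe 1: V = 2.329 m/s, Re = 4.20×10^5, ε/D = 0.00175, f = 0.02321, h_1 = f(L/D)V²/2g = 9.330 m
Pipe 2: V = 0.9406 m/s, Re = 2.67×10^5, ε/D = 3.16×10^-4, f = 0.01736, h_2 = f(L/D)V²/2g = 1.656 m
Series → Q common, losses add: H = Σh = 10.99 m

H ≈ 11.0 m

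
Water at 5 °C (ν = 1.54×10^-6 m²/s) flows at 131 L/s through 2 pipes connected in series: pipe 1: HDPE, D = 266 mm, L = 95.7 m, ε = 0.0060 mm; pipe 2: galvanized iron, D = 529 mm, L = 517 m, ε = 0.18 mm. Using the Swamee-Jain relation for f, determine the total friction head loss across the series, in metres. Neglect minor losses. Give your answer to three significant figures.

Pipe 1: V = 2.357 m/s, Re = 4.07×10^5, ε/D = 2.26×10^-5, f = 0.01390, h_1 = f(L/D)V²/2g = 1.416 m
Pipe 2: V = 0.5960 m/s, Re = 2.05×10^5, ε/D = 3.40×10^-4, f = 0.01799, h_2 = f(L/D)V²/2g = 0.3184 m
Series → Q common, losses add: H = Σh = 1.735 m

H ≈ 1.73 m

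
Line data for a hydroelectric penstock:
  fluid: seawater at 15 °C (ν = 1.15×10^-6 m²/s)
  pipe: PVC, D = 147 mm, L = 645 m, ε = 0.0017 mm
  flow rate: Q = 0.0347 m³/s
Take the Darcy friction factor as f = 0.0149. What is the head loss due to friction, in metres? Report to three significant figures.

V = 4Q/(πD²) = 4·0.0347/(π·0.147²) = 2.045 m/s
h_f = f(L/D)V²/(2g) = 0.01490·(645/0.147)·2.045²/(2·9.81) = 13.93 m

h_f ≈ 13.9 m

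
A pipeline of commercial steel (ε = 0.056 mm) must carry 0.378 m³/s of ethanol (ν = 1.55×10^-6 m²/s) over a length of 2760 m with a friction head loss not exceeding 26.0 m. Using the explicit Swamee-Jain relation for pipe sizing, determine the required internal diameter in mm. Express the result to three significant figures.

Swamee-Jain (Type III): D = 0.66·[ε^1.25·(LQ²/(gh_f))^4.75 + ν·Q^9.4·(L/(gh_f))^5.2]^0.04
LQ²/(gh_f) = 1.546; L/(gh_f) = 10.82
Term 1 = ε^1.25·(…)^4.75 = 3.84×10^-5; Term 2 = ν·Q^9.4·(…)^5.2 = 3.95×10^-5
D = 0.66·(3.84×10^-5 + 3.95×10^-5)^0.04 = 0.4521 m = 452 mm
Check: V = 2.35 m/s, Re = 6.87×10^5, f = 0.01428, h_f = 24.6 m ≈ 26.0 m ✓

D ≈ 452 mm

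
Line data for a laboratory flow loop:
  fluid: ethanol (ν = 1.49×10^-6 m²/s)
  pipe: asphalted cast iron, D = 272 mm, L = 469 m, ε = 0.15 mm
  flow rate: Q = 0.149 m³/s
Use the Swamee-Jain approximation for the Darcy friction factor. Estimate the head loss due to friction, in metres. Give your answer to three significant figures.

h_f ≈ 10.5 m

V = 4Q/(πD²) = 4·0.149/(π·0.272²) = 2.564 m/s
Re = VD/ν = 2.564·0.272/1.49×10^-6 = 4.68×10^5 → turbulent
ε/D = 0.15/272 = 5.51×10^-4
Swamee-Jain: f = 0.01815
h_f = f(L/D)V²/(2g) = 0.01815·(469/0.272)·2.564²/(2·9.81) = 10.49 m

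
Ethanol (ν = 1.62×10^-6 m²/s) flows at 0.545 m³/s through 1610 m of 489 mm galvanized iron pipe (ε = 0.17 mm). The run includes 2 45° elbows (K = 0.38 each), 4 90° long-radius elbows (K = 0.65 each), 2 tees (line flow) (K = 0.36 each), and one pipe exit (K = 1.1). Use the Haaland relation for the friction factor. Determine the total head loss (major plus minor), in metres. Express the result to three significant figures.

V = 4Q/(πD²) = 2.902 m/s; V²/2g = 0.4292 m
Re = 8.76×10^5, ε/D = 3.48×10^-4 → f = 0.01609 (Haaland)
Major: h_f = f(L/D)·V²/2g = 0.01609·3292·0.4292 = 22.74 m
Minor: ΣK = 5.18; h_m = ΣK·V²/2g = 2.223 m
Total H_L = 22.74 + 2.223 = 24.97 m

H_L ≈ 25.0 m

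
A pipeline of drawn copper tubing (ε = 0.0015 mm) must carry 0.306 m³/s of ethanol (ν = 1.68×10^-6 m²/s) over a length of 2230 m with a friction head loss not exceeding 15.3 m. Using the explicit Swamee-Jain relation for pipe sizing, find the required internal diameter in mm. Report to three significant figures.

D ≈ 436 mm

Swamee-Jain (Type III): D = 0.66·[ε^1.25·(LQ²/(gh_f))^4.75 + ν·Q^9.4·(L/(gh_f))^5.2]^0.04
LQ²/(gh_f) = 1.391; L/(gh_f) = 14.86
Term 1 = ε^1.25·(…)^4.75 = 2.52×10^-7; Term 2 = ν·Q^9.4·(…)^5.2 = 3.06×10^-5
D = 0.66·(2.52×10^-7 + 3.06×10^-5)^0.04 = 0.4356 m = 436 mm
Check: V = 2.05 m/s, Re = 5.32×10^5, f = 0.01300, h_f = 14.3 m ≈ 15.3 m ✓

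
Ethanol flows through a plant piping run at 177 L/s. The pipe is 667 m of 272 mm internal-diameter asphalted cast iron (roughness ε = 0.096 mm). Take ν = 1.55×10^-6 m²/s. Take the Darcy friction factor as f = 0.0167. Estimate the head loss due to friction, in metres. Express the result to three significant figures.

h_f ≈ 19.4 m

V = 4Q/(πD²) = 4·0.177/(π·0.272²) = 3.046 m/s
h_f = f(L/D)V²/(2g) = 0.01670·(667/0.272)·3.046²/(2·9.81) = 19.37 m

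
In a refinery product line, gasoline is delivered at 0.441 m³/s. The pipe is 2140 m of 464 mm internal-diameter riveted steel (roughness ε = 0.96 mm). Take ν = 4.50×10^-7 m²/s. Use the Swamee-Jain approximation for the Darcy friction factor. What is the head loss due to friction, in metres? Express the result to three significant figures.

V = 4Q/(πD²) = 4·0.441/(π·0.464²) = 2.608 m/s
Re = VD/ν = 2.608·0.464/4.50×10^-7 = 2.69×10^6 → turbulent
ε/D = 0.96/464 = 0.00207
Swamee-Jain: f = 0.02374
h_f = f(L/D)V²/(2g) = 0.02374·(2140/0.464)·2.608²/(2·9.81) = 37.96 m

h_f ≈ 38.0 m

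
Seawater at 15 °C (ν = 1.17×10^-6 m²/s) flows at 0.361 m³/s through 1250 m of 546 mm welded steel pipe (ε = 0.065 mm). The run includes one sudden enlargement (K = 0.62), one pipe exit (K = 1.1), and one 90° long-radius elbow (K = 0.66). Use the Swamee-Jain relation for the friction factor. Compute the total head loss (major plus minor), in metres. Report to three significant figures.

H_L ≈ 4.22 m

V = 4Q/(πD²) = 1.542 m/s; V²/2g = 0.1212 m
Re = 7.20×10^5, ε/D = 1.19×10^-4 → f = 0.01416 (Swamee-Jain)
Major: h_f = f(L/D)·V²/2g = 0.01416·2289·0.1212 = 3.929 m
Minor: ΣK = 2.38; h_m = ΣK·V²/2g = 0.2884 m
Total H_L = 3.929 + 0.2884 = 4.217 m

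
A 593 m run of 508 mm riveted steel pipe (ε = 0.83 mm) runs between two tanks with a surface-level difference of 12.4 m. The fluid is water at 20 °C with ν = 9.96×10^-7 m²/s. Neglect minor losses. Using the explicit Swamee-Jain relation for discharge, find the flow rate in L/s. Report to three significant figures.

Q ≈ 619 L/s

Swamee-Jain (Type II): Q = -0.965·√(gD⁵h_f/L)·ln[ε/(3.7D) + √(3.17ν²L/(gD³h_f))]
√(gD⁵h_f/L) = √(9.81·0.508⁵·12.4/593) = 0.08331
ε/(3.7D) = 4.42×10^-4; √(3.17ν²L/(gD³h_f)) = 1.08×10^-5
Q = -0.965·0.08331·ln(4.524×10^-4) = 0.6191 m³/s
Check: V = 3.05 m/s, Re = 1.56×10^6, f = 0.02241, h_f = 12.4 m ≈ 12.4 m ✓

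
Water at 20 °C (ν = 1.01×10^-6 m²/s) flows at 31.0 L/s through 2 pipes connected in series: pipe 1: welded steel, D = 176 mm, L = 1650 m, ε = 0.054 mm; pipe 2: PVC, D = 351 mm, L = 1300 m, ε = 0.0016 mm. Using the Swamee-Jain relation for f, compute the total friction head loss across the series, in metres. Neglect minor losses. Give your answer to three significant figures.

Pipe 1: V = 1.274 m/s, Re = 2.22×10^5, ε/D = 3.07×10^-4, f = 0.01763, h_1 = f(L/D)V²/2g = 13.68 m
Pipe 2: V = 0.3204 m/s, Re = 1.11×10^5, ε/D = 4.56×10^-6, f = 0.01750, h_2 = f(L/D)V²/2g = 0.3390 m
Series → Q common, losses add: H = Σh = 14.02 m

H ≈ 14.0 m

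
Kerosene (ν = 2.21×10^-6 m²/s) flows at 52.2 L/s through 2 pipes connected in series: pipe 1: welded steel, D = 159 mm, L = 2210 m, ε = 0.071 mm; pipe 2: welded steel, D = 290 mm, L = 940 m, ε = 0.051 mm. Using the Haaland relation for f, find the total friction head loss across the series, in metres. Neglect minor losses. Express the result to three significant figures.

Pipe 1: V = 2.629 m/s, Re = 1.89×10^5, ε/D = 4.47×10^-4, f = 0.01845, h_1 = f(L/D)V²/2g = 90.32 m
Pipe 2: V = 0.7903 m/s, Re = 1.04×10^5, ε/D = 1.76×10^-4, f = 0.01851, h_2 = f(L/D)V²/2g = 1.909 m
Series → Q common, losses add: H = Σh = 92.23 m

H ≈ 92.2 m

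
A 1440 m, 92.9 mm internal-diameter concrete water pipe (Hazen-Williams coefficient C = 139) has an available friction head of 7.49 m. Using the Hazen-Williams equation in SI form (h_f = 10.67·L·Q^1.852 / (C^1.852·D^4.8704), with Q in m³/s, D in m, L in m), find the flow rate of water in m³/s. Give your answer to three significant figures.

Rearranging: Q = [h_f·C^1.852·D^4.8704 / (10.67·L)]^(1/1.852)
Q = [7.49·139^1.852·0.0929^4.8704 / (10.67·1440)]^0.540 = 0.004373 m³/s

Q ≈ 0.00437 m³/s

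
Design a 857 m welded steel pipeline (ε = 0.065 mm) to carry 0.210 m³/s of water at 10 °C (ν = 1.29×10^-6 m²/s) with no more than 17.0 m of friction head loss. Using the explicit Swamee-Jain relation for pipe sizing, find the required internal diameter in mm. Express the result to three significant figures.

D ≈ 313 mm

Swamee-Jain (Type III): D = 0.66·[ε^1.25·(LQ²/(gh_f))^4.75 + ν·Q^9.4·(L/(gh_f))^5.2]^0.04
LQ²/(gh_f) = 0.2266; L/(gh_f) = 5.139
Term 1 = ε^1.25·(…)^4.75 = 5.06×10^-9; Term 2 = ν·Q^9.4·(…)^5.2 = 2.73×10^-9
D = 0.66·(5.06×10^-9 + 2.73×10^-9)^0.04 = 0.3127 m = 313 mm
Check: V = 2.73 m/s, Re = 6.63×10^5, f = 0.01525, h_f = 15.9 m ≈ 17.0 m ✓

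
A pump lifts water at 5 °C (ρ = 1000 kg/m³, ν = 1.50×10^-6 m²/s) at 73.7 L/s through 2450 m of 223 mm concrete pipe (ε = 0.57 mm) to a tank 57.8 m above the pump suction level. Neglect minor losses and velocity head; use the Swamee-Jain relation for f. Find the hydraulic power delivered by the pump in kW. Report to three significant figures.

V = 4Q/(πD²) = 1.887 m/s; Re = 2.81×10^5; ε/D = 0.00256; f = 0.02572
h_f = f(L/D)V²/2g = 51.28 m
Total head H = z + h_f = 57.8 + 51.28 = 109.1 m
P_hyd = ρgQH = 1000·9.81·0.0737·109.1 = 78.87 kW

P_hyd ≈ 78.9 kW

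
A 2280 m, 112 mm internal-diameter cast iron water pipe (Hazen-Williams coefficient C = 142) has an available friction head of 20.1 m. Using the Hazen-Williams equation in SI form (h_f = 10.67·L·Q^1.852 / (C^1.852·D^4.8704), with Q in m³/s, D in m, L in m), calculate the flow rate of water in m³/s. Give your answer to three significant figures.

Rearranging: Q = [h_f·C^1.852·D^4.8704 / (10.67·L)]^(1/1.852)
Q = [20.1·142^1.852·0.112^4.8704 / (10.67·2280)]^0.540 = 0.009711 m³/s

Q ≈ 0.00971 m³/s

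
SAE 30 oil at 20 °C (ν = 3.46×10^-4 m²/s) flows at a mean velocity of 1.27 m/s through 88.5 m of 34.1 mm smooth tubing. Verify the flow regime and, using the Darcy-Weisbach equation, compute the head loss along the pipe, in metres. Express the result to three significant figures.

Re = VD/ν = 1.27·0.03410/3.46×10^-4 = 125 → laminar (Re < 2300)
f = 64/Re = 0.5113
h_f = f(L/D)V²/(2g) = 0.5113·(88.5/0.03410)·1.27²/(2·9.81) = 109.1 m

h_f ≈ 109 m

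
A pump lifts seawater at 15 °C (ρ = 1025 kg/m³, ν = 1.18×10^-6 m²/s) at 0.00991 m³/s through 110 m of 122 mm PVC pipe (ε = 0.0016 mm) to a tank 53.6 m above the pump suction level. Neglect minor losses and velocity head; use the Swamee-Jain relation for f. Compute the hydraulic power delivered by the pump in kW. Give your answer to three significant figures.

V = 4Q/(πD²) = 0.8477 m/s; Re = 8.76×10^4; ε/D = 1.31×10^-5; f = 0.01844
h_f = f(L/D)V²/2g = 0.6090 m
Total head H = z + h_f = 53.6 + 0.6090 = 54.21 m
P_hyd = ρgQH = 1025·9.81·0.00991·54.21 = 5.402 kW

P_hyd ≈ 5.40 kW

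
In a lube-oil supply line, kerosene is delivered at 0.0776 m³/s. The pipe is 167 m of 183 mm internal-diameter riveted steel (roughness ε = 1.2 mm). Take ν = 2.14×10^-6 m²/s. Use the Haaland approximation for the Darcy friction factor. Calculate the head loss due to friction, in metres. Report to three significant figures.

h_f ≈ 13.5 m

V = 4Q/(πD²) = 4·0.0776/(π·0.183²) = 2.950 m/s
Re = VD/ν = 2.950·0.183/2.14×10^-6 = 2.52×10^5 → turbulent
ε/D = 1.2/183 = 0.00656
Haaland: f = 0.03338
h_f = f(L/D)V²/(2g) = 0.03338·(167/0.183)·2.950²/(2·9.81) = 13.51 m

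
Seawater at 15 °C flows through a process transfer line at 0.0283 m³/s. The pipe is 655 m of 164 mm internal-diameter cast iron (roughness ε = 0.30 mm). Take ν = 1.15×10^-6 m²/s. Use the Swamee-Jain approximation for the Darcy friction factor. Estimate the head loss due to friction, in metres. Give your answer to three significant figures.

h_f ≈ 8.78 m

V = 4Q/(πD²) = 4·0.0283/(π·0.164²) = 1.340 m/s
Re = VD/ν = 1.340·0.164/1.15×10^-6 = 1.91×10^5 → turbulent
ε/D = 0.30/164 = 0.00183
Swamee-Jain: f = 0.02404
h_f = f(L/D)V²/(2g) = 0.02404·(655/0.164)·1.340²/(2·9.81) = 8.782 m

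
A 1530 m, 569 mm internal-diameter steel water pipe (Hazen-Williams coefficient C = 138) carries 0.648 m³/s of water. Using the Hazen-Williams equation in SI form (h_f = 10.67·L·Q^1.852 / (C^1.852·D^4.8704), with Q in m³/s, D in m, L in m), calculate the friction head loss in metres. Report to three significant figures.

h_f ≈ 12.4 m

h_f = 10.67·1530·0.648^1.852 / (138^1.852·0.569^4.8704) = 12.40 m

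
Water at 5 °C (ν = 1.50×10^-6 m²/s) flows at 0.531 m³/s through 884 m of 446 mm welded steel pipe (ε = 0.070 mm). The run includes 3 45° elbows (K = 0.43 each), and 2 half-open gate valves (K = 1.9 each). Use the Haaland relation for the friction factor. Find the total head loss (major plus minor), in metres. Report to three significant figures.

H_L ≈ 19.4 m

V = 4Q/(πD²) = 3.399 m/s; V²/2g = 0.5888 m
Re = 1.01×10^6, ε/D = 1.57×10^-4 → f = 0.01409 (Haaland)
Major: h_f = f(L/D)·V²/2g = 0.01409·1982·0.5888 = 16.44 m
Minor: ΣK = 5.09; h_m = ΣK·V²/2g = 2.997 m
Total H_L = 16.44 + 2.997 = 19.44 m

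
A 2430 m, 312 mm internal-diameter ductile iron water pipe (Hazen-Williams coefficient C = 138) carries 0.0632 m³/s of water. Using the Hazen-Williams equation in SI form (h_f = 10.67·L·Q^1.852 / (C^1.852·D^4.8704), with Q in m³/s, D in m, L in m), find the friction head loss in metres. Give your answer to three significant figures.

h_f = 10.67·2430·0.0632^1.852 / (138^1.852·0.312^4.8704) = 4.935 m

h_f ≈ 4.94 m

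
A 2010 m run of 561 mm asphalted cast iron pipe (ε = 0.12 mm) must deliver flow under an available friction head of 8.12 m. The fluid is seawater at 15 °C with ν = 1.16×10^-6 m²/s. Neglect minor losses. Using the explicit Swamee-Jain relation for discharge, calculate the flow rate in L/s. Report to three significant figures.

Swamee-Jain (Type II): Q = -0.965·√(gD⁵h_f/L)·ln[ε/(3.7D) + √(3.17ν²L/(gD³h_f))]
√(gD⁵h_f/L) = √(9.81·0.561⁵·8.12/2010) = 0.04693
ε/(3.7D) = 5.78×10^-5; √(3.17ν²L/(gD³h_f)) = 2.47×10^-5
Q = -0.965·0.04693·ln(8.250×10^-5) = 0.4258 m³/s
Check: V = 1.72 m/s, Re = 8.33×10^5, f = 0.01508, h_f = 8.17 m ≈ 8.12 m ✓

Q ≈ 426 L/s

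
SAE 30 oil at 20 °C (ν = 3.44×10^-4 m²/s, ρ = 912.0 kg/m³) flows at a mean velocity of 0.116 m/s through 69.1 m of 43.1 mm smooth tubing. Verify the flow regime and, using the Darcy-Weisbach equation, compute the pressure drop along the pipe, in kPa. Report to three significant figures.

Δp ≈ 43.3 kPa

Re = VD/ν = 0.116·0.04310/3.44×10^-4 = 14.5 → laminar (Re < 2300)
f = 64/Re = 4.404
h_f = f(L/D)V²/(2g) = 4.404·(69.1/0.04310)·0.116²/(2·9.81) = 4.842 m
Δp = ρg·h_f = 912.0·9.81·4.842 = 43.32 kPa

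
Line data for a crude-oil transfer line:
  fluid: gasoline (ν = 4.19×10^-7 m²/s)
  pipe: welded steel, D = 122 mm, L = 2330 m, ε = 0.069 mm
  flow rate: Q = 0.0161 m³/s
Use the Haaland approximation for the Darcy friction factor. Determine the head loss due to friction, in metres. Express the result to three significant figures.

V = 4Q/(πD²) = 4·0.0161/(π·0.122²) = 1.377 m/s
Re = VD/ν = 1.377·0.122/4.19×10^-7 = 4.01×10^5 → turbulent
ε/D = 0.069/122 = 5.66×10^-4
Haaland: f = 0.01816
h_f = f(L/D)V²/(2g) = 0.01816·(2330/0.122)·1.377²/(2·9.81) = 33.53 m

h_f ≈ 33.5 m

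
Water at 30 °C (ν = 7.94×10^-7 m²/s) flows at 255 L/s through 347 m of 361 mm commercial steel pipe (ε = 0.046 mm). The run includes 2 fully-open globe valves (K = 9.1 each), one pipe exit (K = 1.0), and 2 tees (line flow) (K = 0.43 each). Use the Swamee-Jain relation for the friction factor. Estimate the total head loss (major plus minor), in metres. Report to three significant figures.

H_L ≈ 10.5 m

V = 4Q/(πD²) = 2.491 m/s; V²/2g = 0.3164 m
Re = 1.13×10^6, ε/D = 1.27×10^-4 → f = 0.01377 (Swamee-Jain)
Major: h_f = f(L/D)·V²/2g = 0.01377·961.2·0.3164 = 4.188 m
Minor: ΣK = 20.1; h_m = ΣK·V²/2g = 6.346 m
Total H_L = 4.188 + 6.346 = 10.53 m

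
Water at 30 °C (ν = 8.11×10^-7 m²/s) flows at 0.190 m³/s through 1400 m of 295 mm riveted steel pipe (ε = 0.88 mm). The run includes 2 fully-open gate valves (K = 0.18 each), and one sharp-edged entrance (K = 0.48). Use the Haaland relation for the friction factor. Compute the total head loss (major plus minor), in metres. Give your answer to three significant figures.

V = 4Q/(πD²) = 2.780 m/s; V²/2g = 0.3939 m
Re = 1.01×10^6, ε/D = 0.00298 → f = 0.02630 (Haaland)
Major: h_f = f(L/D)·V²/2g = 0.02630·4746·0.3939 = 49.15 m
Minor: ΣK = 0.840; h_m = ΣK·V²/2g = 0.3308 m
Total H_L = 49.15 + 0.3308 = 49.49 m

H_L ≈ 49.5 m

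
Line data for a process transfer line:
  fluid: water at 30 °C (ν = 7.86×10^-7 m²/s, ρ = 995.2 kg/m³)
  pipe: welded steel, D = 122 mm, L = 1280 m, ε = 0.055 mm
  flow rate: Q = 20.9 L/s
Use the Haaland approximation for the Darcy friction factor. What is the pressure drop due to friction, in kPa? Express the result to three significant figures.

Δp ≈ 298 kPa

V = 4Q/(πD²) = 4·0.0209/(π·0.122²) = 1.788 m/s
Re = VD/ν = 1.788·0.122/7.86×10^-7 = 2.78×10^5 → turbulent
ε/D = 0.055/122 = 4.51×10^-4
Haaland: f = 0.01788
h_f = f(L/D)V²/(2g) = 0.01788·(1280/0.122)·1.788²/(2·9.81) = 30.57 m
Δp = ρg·h_f = 995.2·9.81·30.57 = 298.4 kPa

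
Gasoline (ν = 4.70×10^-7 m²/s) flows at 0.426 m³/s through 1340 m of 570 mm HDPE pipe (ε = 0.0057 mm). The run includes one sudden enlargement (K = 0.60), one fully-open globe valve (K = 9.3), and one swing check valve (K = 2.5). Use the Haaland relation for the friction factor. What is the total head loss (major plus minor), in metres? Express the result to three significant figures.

H_L ≈ 5.31 m

V = 4Q/(πD²) = 1.669 m/s; V²/2g = 0.1420 m
Re = 2.02×10^6, ε/D = 1.00×10^-5 → f = 0.01062 (Haaland)
Major: h_f = f(L/D)·V²/2g = 0.01062·2351·0.1420 = 3.547 m
Minor: ΣK = 12.4; h_m = ΣK·V²/2g = 1.761 m
Total H_L = 3.547 + 1.761 = 5.308 m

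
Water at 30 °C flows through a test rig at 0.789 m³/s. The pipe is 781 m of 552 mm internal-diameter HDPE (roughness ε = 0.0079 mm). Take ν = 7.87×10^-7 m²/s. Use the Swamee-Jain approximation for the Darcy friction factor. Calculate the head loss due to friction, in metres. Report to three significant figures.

h_f ≈ 8.38 m

V = 4Q/(πD²) = 4·0.789/(π·0.552²) = 3.297 m/s
Re = VD/ν = 3.297·0.552/7.87×10^-7 = 2.31×10^6 → turbulent
ε/D = 0.0079/552 = 1.43×10^-5
Swamee-Jain: f = 0.01069
h_f = f(L/D)V²/(2g) = 0.01069·(781/0.552)·3.297²/(2·9.81) = 8.382 m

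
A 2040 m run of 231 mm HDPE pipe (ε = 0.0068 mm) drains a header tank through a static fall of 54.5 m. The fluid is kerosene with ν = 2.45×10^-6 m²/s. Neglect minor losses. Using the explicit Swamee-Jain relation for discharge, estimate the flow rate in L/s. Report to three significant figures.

Swamee-Jain (Type II): Q = -0.965·√(gD⁵h_f/L)·ln[ε/(3.7D) + √(3.17ν²L/(gD³h_f))]
√(gD⁵h_f/L) = √(9.81·0.231⁵·54.5/2040) = 0.01313
ε/(3.7D) = 7.96×10^-6; √(3.17ν²L/(gD³h_f)) = 7.67×10^-5
Q = -0.965·0.01313·ln(8.470×10^-5) = 0.1188 m³/s
Check: V = 2.83 m/s, Re = 2.67×10^5, f = 0.01501, h_f = 54.3 m ≈ 54.5 m ✓

Q ≈ 119 L/s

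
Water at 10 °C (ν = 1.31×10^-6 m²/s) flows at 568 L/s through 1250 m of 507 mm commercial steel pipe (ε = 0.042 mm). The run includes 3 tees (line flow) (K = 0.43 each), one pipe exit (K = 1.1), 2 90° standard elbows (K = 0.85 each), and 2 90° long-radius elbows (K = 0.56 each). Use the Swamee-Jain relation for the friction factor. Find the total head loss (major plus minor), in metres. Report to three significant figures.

H_L ≈ 15.2 m

V = 4Q/(πD²) = 2.813 m/s; V²/2g = 0.4034 m
Re = 1.09×10^6, ε/D = 8.28×10^-5 → f = 0.01315 (Swamee-Jain)
Major: h_f = f(L/D)·V²/2g = 0.01315·2465·0.4034 = 13.08 m
Minor: ΣK = 5.21; h_m = ΣK·V²/2g = 2.102 m
Total H_L = 13.08 + 2.102 = 15.18 m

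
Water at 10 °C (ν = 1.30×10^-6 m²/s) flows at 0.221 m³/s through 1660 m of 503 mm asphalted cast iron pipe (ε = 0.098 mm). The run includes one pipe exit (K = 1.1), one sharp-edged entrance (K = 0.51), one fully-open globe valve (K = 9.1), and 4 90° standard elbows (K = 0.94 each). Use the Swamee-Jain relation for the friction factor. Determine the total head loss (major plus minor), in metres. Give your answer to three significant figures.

V = 4Q/(πD²) = 1.112 m/s; V²/2g = 0.06304 m
Re = 4.30×10^5, ε/D = 1.95×10^-4 → f = 0.01567 (Swamee-Jain)
Major: h_f = f(L/D)·V²/2g = 0.01567·3300·0.06304 = 3.261 m
Minor: ΣK = 14.5; h_m = ΣK·V²/2g = 0.9122 m
Total H_L = 3.261 + 0.9122 = 4.173 m

H_L ≈ 4.17 m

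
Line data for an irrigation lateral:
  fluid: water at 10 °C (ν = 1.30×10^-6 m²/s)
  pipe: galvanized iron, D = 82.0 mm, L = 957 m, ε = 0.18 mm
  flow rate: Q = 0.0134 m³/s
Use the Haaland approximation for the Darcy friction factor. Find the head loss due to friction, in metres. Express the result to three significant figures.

V = 4Q/(πD²) = 4·0.0134/(π·0.0820²) = 2.537 m/s
Re = VD/ν = 2.537·0.0820/1.30×10^-6 = 1.60×10^5 → turbulent
ε/D = 0.18/82.0 = 0.00220
Haaland: f = 0.02497
h_f = f(L/D)V²/(2g) = 0.02497·(957/0.0820)·2.537²/(2·9.81) = 95.64 m

h_f ≈ 95.6 m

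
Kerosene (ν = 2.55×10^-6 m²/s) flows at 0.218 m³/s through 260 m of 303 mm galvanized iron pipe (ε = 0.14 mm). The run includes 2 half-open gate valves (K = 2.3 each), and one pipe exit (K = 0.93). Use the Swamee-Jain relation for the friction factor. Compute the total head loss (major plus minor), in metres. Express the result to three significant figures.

H_L ≈ 9.72 m

V = 4Q/(πD²) = 3.023 m/s; V²/2g = 0.4659 m
Re = 3.59×10^5, ε/D = 4.62×10^-4 → f = 0.01788 (Swamee-Jain)
Major: h_f = f(L/D)·V²/2g = 0.01788·858.1·0.4659 = 7.148 m
Minor: ΣK = 5.53; h_m = ΣK·V²/2g = 2.576 m
Total H_L = 7.148 + 2.576 = 9.724 m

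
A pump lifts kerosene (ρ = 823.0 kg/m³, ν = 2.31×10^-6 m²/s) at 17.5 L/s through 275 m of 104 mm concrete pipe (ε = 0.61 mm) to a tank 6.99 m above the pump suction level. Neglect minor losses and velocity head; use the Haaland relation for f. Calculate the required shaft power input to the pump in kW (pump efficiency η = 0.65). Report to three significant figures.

V = 4Q/(πD²) = 2.060 m/s; Re = 9.27×10^4; ε/D = 0.00587; f = 0.03278
h_f = f(L/D)V²/2g = 18.75 m
Total head H = z + h_f = 6.99 + 18.75 = 25.74 m
P_hyd = ρgQH = 823.0·9.81·0.0175·25.74 = 3.637 kW
P_shaft = P_hyd/η = 3.637/0.65 = 5.595 kW

P_shaft ≈ 5.60 kW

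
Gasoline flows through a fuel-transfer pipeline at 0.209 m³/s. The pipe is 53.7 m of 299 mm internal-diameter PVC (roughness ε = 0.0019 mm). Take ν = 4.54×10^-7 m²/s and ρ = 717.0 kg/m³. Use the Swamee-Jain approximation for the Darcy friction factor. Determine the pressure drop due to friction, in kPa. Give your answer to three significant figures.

Δp ≈ 6.07 kPa

V = 4Q/(πD²) = 4·0.209/(π·0.299²) = 2.977 m/s
Re = VD/ν = 2.977·0.299/4.54×10^-7 = 1.96×10^6 → turbulent
ε/D = 0.0019/299 = 6.35×10^-6
Swamee-Jain: f = 0.01064
h_f = f(L/D)V²/(2g) = 0.01064·(53.7/0.299)·2.977²/(2·9.81) = 0.8626 m
Δp = ρg·h_f = 717.0·9.81·0.8626 = 6.068 kPa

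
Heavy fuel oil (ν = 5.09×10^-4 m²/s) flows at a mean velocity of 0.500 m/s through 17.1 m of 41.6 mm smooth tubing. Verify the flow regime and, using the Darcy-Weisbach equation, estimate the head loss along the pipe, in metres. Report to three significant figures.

h_f ≈ 8.20 m

Re = VD/ν = 0.500·0.04160/5.09×10^-4 = 40.9 → laminar (Re < 2300)
f = 64/Re = 1.566
h_f = f(L/D)V²/(2g) = 1.566·(17.1/0.04160)·0.500²/(2·9.81) = 8.203 m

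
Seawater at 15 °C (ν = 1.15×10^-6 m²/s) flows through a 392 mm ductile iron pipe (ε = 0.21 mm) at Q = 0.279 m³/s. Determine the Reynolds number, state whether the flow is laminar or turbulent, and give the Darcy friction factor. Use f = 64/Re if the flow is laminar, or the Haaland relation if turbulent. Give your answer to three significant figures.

V = 4Q/(πD²) = 2.312 m/s
Re = VD/ν = 2.312·0.392/1.15×10^-6 = 7.88×10^5
Re > 4000 → turbulent; ε/D = 5.36×10^-4
Haaland: f = 0.01752

Re ≈ 7.88×10^5; turbulent; f ≈ 0.0175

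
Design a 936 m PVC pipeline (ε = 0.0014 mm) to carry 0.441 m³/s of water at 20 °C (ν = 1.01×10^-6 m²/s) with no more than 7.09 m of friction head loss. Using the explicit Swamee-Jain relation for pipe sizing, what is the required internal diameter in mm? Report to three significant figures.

D ≈ 480 mm

Swamee-Jain (Type III): D = 0.66·[ε^1.25·(LQ²/(gh_f))^4.75 + ν·Q^9.4·(L/(gh_f))^5.2]^0.04
LQ²/(gh_f) = 2.617; L/(gh_f) = 13.46
Term 1 = ε^1.25·(…)^4.75 = 4.65×10^-6; Term 2 = ν·Q^9.4·(…)^5.2 = 3.41×10^-4
D = 0.66·(4.65×10^-6 + 3.41×10^-4)^0.04 = 0.4798 m = 480 mm
Check: V = 2.44 m/s, Re = 1.16×10^6, f = 0.01141, h_f = 6.74 m ≈ 7.09 m ✓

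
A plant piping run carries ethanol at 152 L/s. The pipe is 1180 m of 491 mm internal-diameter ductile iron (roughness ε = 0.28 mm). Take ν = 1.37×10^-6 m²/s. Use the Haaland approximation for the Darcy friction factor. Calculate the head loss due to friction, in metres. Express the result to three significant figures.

h_f ≈ 1.46 m

V = 4Q/(πD²) = 4·0.152/(π·0.491²) = 0.8028 m/s
Re = VD/ν = 0.8028·0.491/1.37×10^-6 = 2.88×10^5 → turbulent
ε/D = 0.28/491 = 5.70×10^-4
Haaland: f = 0.01852
h_f = f(L/D)V²/(2g) = 0.01852·(1180/0.491)·0.8028²/(2·9.81) = 1.462 m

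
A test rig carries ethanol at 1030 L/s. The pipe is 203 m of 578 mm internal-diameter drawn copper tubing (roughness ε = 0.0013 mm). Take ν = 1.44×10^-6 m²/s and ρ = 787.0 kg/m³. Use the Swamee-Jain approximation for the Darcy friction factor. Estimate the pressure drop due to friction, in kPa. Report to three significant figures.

Δp ≈ 23.1 kPa

V = 4Q/(πD²) = 4·1.03/(π·0.578²) = 3.925 m/s
Re = VD/ν = 3.925·0.578/1.44×10^-6 = 1.58×10^6 → turbulent
ε/D = 0.0013/578 = 2.25×10^-6
Swamee-Jain: f = 0.01084
h_f = f(L/D)V²/(2g) = 0.01084·(203/0.578)·3.925²/(2·9.81) = 2.991 m
Δp = ρg·h_f = 787.0·9.81·2.991 = 23.09 kPa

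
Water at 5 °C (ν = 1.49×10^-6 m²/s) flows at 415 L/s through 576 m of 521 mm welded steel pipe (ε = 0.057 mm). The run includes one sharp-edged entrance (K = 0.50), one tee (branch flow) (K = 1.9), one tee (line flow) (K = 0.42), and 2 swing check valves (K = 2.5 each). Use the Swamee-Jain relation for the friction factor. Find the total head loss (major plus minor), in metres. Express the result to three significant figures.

H_L ≈ 4.52 m

V = 4Q/(πD²) = 1.947 m/s; V²/2g = 0.1931 m
Re = 6.81×10^5, ε/D = 1.09×10^-4 → f = 0.01412 (Swamee-Jain)
Major: h_f = f(L/D)·V²/2g = 0.01412·1106·0.1931 = 3.014 m
Minor: ΣK = 7.82; h_m = ΣK·V²/2g = 1.510 m
Total H_L = 3.014 + 1.510 = 4.524 m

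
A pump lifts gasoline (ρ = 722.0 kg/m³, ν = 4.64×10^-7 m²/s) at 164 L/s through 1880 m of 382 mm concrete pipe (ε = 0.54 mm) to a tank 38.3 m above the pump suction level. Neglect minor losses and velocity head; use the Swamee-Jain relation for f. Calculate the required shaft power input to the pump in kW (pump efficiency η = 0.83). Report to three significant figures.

P_shaft ≈ 69.2 kW

V = 4Q/(πD²) = 1.431 m/s; Re = 1.18×10^6; ε/D = 0.00141; f = 0.02168
h_f = f(L/D)V²/2g = 11.13 m
Total head H = z + h_f = 38.3 + 11.13 = 49.43 m
P_hyd = ρgQH = 722.0·9.81·0.164·49.43 = 57.42 kW
P_shaft = P_hyd/η = 57.42/0.83 = 69.18 kW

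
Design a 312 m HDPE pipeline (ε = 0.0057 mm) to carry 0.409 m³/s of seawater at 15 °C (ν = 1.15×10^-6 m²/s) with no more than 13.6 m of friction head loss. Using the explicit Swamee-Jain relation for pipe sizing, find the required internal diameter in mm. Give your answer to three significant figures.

Swamee-Jain (Type III): D = 0.66·[ε^1.25·(LQ²/(gh_f))^4.75 + ν·Q^9.4·(L/(gh_f))^5.2]^0.04
LQ²/(gh_f) = 0.3912; L/(gh_f) = 2.339
Term 1 = ε^1.25·(…)^4.75 = 3.23×10^-9; Term 2 = ν·Q^9.4·(…)^5.2 = 2.14×10^-8
D = 0.66·(3.23×10^-9 + 2.14×10^-8)^0.04 = 0.3275 m = 327 mm
Check: V = 4.86 m/s, Re = 1.38×10^6, f = 0.01150, h_f = 13.2 m ≈ 13.6 m ✓

D ≈ 327 mm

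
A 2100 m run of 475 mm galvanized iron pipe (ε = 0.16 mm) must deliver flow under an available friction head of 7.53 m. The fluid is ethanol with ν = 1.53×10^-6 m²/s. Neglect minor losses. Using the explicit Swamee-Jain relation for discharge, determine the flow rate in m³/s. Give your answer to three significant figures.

Swamee-Jain (Type II): Q = -0.965·√(gD⁵h_f/L)·ln[ε/(3.7D) + √(3.17ν²L/(gD³h_f))]
√(gD⁵h_f/L) = √(9.81·0.475⁵·7.53/2100) = 0.02916
ε/(3.7D) = 9.10×10^-5; √(3.17ν²L/(gD³h_f)) = 4.44×10^-5
Q = -0.965·0.02916·ln(1.354×10^-4) = 0.2507 m³/s
Check: V = 1.41 m/s, Re = 4.39×10^5, f = 0.01680, h_f = 7.58 m ≈ 7.53 m ✓

Q ≈ 0.251 m³/s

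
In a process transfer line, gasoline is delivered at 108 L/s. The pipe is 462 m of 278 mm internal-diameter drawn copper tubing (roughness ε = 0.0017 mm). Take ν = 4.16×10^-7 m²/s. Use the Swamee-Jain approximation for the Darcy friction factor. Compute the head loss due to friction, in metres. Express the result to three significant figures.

h_f ≈ 3.07 m

V = 4Q/(πD²) = 4·0.108/(π·0.278²) = 1.779 m/s
Re = VD/ν = 1.779·0.278/4.16×10^-7 = 1.19×10^6 → turbulent
ε/D = 0.0017/278 = 6.12×10^-6
Swamee-Jain: f = 0.01145
h_f = f(L/D)V²/(2g) = 0.01145·(462/0.278)·1.779²/(2·9.81) = 3.069 m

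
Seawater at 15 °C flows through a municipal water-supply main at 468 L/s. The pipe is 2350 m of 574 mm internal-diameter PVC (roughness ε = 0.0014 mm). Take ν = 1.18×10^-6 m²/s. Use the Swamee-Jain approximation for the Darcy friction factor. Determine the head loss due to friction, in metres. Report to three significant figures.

h_f ≈ 8.13 m

V = 4Q/(πD²) = 4·0.468/(π·0.574²) = 1.809 m/s
Re = VD/ν = 1.809·0.574/1.18×10^-6 = 8.80×10^5 → turbulent
ε/D = 0.0014/574 = 2.44×10^-6
Swamee-Jain: f = 0.01192
h_f = f(L/D)V²/(2g) = 0.01192·(2350/0.574)·1.809²/(2·9.81) = 8.135 m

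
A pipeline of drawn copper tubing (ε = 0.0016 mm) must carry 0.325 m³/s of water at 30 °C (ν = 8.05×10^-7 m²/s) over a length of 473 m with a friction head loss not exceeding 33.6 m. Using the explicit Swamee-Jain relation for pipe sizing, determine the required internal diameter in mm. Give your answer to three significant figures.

Swamee-Jain (Type III): D = 0.66·[ε^1.25·(LQ²/(gh_f))^4.75 + ν·Q^9.4·(L/(gh_f))^5.2]^0.04
LQ²/(gh_f) = 0.1516; L/(gh_f) = 1.435
Term 1 = ε^1.25·(…)^4.75 = 7.30×10^-12; Term 2 = ν·Q^9.4·(…)^5.2 = 1.36×10^-10
D = 0.66·(7.30×10^-12 + 1.36×10^-10)^0.04 = 0.2665 m = 267 mm
Check: V = 5.82 m/s, Re = 1.93×10^6, f = 0.01065, h_f = 32.7 m ≈ 33.6 m ✓

D ≈ 267 mm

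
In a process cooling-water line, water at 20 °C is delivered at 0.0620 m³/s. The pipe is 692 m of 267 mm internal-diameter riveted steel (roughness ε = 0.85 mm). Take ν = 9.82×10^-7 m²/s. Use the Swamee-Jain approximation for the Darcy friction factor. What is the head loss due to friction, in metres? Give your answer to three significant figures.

h_f ≈ 4.40 m

V = 4Q/(πD²) = 4·0.0620/(π·0.267²) = 1.107 m/s
Re = VD/ν = 1.107·0.267/9.82×10^-7 = 3.01×10^5 → turbulent
ε/D = 0.85/267 = 0.00318
Swamee-Jain: f = 0.02718
h_f = f(L/D)V²/(2g) = 0.02718·(692/0.267)·1.107²/(2·9.81) = 4.403 m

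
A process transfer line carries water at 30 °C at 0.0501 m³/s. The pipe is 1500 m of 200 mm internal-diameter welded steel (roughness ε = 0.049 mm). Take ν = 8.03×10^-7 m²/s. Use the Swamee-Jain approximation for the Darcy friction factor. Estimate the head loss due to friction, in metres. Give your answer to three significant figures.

V = 4Q/(πD²) = 4·0.0501/(π·0.200²) = 1.595 m/s
Re = VD/ν = 1.595·0.200/8.03×10^-7 = 3.97×10^5 → turbulent
ε/D = 0.049/200 = 2.45×10^-4
Swamee-Jain: f = 0.01622
h_f = f(L/D)V²/(2g) = 0.01622·(1500/0.200)·1.595²/(2·9.81) = 15.77 m

h_f ≈ 15.8 m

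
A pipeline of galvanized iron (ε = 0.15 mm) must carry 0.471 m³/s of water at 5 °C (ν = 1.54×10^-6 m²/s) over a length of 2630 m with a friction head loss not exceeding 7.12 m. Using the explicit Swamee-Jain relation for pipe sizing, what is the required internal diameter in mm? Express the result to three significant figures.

Swamee-Jain (Type III): D = 0.66·[ε^1.25·(LQ²/(gh_f))^4.75 + ν·Q^9.4·(L/(gh_f))^5.2]^0.04
LQ²/(gh_f) = 8.353; L/(gh_f) = 37.65
Term 1 = ε^1.25·(…)^4.75 = 0.397; Term 2 = ν·Q^9.4·(…)^5.2 = 0.203
D = 0.66·(0.397 + 0.203)^0.04 = 0.6467 m = 647 mm
Check: V = 1.43 m/s, Re = 6.02×10^5, f = 0.01558, h_f = 6.64 m ≈ 7.12 m ✓

D ≈ 647 mm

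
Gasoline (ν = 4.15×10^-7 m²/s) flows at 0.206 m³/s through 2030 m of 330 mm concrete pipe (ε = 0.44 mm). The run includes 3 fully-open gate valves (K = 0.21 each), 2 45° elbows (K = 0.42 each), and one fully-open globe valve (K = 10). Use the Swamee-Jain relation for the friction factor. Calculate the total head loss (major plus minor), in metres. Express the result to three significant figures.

H_L ≈ 42.1 m

V = 4Q/(πD²) = 2.409 m/s; V²/2g = 0.2957 m
Re = 1.92×10^6, ε/D = 0.00133 → f = 0.02127 (Swamee-Jain)
Major: h_f = f(L/D)·V²/2g = 0.02127·6152·0.2957 = 38.69 m
Minor: ΣK = 11.5; h_m = ΣK·V²/2g = 3.391 m
Total H_L = 38.69 + 3.391 = 42.08 m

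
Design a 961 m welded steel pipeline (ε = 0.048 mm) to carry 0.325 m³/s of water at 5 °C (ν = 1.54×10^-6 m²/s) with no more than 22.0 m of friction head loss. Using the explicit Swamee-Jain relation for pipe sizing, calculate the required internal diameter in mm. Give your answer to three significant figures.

Swamee-Jain (Type III): D = 0.66·[ε^1.25·(LQ²/(gh_f))^4.75 + ν·Q^9.4·(L/(gh_f))^5.2]^0.04
LQ²/(gh_f) = 0.4703; L/(gh_f) = 4.453
Term 1 = ε^1.25·(…)^4.75 = 1.11×10^-7; Term 2 = ν·Q^9.4·(…)^5.2 = 9.38×10^-8
D = 0.66·(1.11×10^-7 + 9.38×10^-8)^0.04 = 0.3564 m = 356 mm
Check: V = 3.26 m/s, Re = 7.54×10^5, f = 0.01430, h_f = 20.8 m ≈ 22.0 m ✓

D ≈ 356 mm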